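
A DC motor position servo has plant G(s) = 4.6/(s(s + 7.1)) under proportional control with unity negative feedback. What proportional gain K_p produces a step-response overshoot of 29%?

K_p = 20.4

From %OS = 100·exp(−πζ/√(1−ζ²)) = 29%, ζ = −ln(0.29)/√(π²+ln²(0.29)) = 0.3666.
Characteristic equation s² + 7.1s + 4.6K_p = 0 gives ζ = 7.1/(2√(4.6K_p)).
Setting ζ = 0.3666: √(4.6K_p) = 7.1/(2·0.3666) = 9.684, so K_p = 93.77/4.6 = 20.4.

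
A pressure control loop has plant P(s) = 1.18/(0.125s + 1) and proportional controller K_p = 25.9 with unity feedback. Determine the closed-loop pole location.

Closed loop: T(s) = K_p·P/(1+K_p·P) = 30.56/(0.125s + 1 + 30.56), with pole at s = −(1 + 30.56)/0.125 = −252.5.

s = -252.5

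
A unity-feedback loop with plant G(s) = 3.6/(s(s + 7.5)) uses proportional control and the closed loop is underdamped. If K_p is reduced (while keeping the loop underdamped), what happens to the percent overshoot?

ζ = 7.5/(2√(3.6K_p)) rises as K_p falls; higher damping means less overshoot.

decrease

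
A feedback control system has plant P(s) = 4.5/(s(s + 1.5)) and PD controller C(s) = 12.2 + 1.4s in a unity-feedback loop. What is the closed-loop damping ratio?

ζ = 0.526

Forward path: (12.2 + 1.4s)·4.5/(s(s+1.5)). The closed-loop characteristic equation is s² + (1.5 + 4.5·1.4)s + 4.5·12.2 = 0.
That is s² + 7.8s + 54.9 = 0, so ω_n = 7.409 rad/s and ζ = 7.8/(2·7.409) = 0.5264.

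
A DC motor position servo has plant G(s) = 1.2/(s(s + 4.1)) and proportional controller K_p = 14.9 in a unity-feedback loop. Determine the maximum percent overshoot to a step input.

17.5%

Closed-loop characteristic equation: s² + 4.1s + 17.88 = 0, so ω_n = 4.228 rad/s and ζ = 4.1/(2·4.228) = 0.4848.
%OS = 100·exp(−πζ/√(1−ζ²)) = 100·exp(−π·0.4848/√0.765) = 17.5%.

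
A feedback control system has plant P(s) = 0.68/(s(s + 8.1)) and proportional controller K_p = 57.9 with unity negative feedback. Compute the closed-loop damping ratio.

ζ = 0.645

The closed-loop denominator is s(s+8.1) + 57.9·0.68 = s² + 8.1s + 39.37.
So ω_n² = 39.37 ⇒ ω_n = 6.275 rad/s, and ζ = 8.1/(2ω_n) = 0.645.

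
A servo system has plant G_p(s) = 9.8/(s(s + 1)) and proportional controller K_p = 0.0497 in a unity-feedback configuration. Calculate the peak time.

T_p = 6.45 s

Closed-loop characteristic equation: s² + 1s + 0.4871 = 0, so ω_n = 0.6979 rad/s and ζ = 1/(2·0.6979) = 0.7164.
Damped frequency ω_d = ω_n√(1−ζ²) = 0.4869 rad/s, so peak time T_p = π/ω_d = 6.45 s.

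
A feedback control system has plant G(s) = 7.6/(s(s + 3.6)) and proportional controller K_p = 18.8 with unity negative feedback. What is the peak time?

From 1 + K_pG(s) = 0: s² + 3.6s + 142.9 = 0 ⇒ ω_n = 11.95, ζ = 0.1506.
Damped frequency ω_d = ω_n√(1−ζ²) = 11.82 rad/s, so peak time T_p = π/ω_d = 0.266 s.

T_p = 0.266 s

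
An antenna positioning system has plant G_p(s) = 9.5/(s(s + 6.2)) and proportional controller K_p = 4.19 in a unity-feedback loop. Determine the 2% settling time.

T_s ≈ 1.29 s

Closed-loop characteristic equation: s² + 6.2s + 39.81 = 0, so ω_n = 6.309 rad/s and ζ = 6.2/(2·6.309) = 0.4914.
2% settling time T_s ≈ 4/(ζω_n) = 4/3.1 = 1.29 s.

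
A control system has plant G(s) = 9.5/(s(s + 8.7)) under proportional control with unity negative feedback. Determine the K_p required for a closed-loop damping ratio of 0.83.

Closed-loop characteristic equation: s² + 8.7s + K_p·9.5 = 0.
So ω_n = √(9.5K_p) and 2ζω_n = 8.7, giving ζ = 8.7/(2√(9.5K_p)).
Setting ζ = 0.83: √(9.5K_p) = 8.7/(2·0.83) = 5.241, so K_p = 27.47/9.5 = 2.89.

K_p = 2.89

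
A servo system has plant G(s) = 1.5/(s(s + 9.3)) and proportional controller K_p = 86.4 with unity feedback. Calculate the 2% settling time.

T_s ≈ 0.86 s

From 1 + K_pG(s) = 0: s² + 9.3s + 129.6 = 0 ⇒ ω_n = 11.38, ζ = 0.4085.
2% settling time T_s ≈ 4/(ζω_n) = 4/4.65 = 0.86 s.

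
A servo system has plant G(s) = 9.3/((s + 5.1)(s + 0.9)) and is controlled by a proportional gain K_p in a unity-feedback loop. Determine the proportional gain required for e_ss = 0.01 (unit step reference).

K_p = 48.9

Steady-state error for a unit step on this type-0 loop is 1/(1 + K_p·G(0)).
G(0) = 2.026. Require 1/(1 + K_p·2.026) = 0.01, so 1 + 2.026·K_p = 100.
K_p = (100 − 1)/2.026 = 48.9.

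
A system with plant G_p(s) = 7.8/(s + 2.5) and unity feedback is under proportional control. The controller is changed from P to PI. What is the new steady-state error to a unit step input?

0

Adding integral action puts a pole at s = 0 in the forward path, raising the system type to 1; a type-1 loop has zero steady-state error to a step.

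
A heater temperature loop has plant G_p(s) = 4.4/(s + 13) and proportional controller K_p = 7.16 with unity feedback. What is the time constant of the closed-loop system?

τ = 0.0225 s

Closed-loop transfer function: T(s) = K_p·G_p(s)/(1 + K_p·G_p(s)) = 31.5/(s + 13 + 31.5) = 31.5/(s + 44.5).
Time constant τ = 1/44.5 = 0.0225 s.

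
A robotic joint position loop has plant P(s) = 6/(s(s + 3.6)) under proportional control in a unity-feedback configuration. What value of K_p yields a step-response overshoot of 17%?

K_p = 2.24

From %OS = 100·exp(−πζ/√(1−ζ²)) = 17%, ζ = −ln(0.17)/√(π²+ln²(0.17)) = 0.4913.
Characteristic equation s² + 3.6s + 6K_p = 0 gives ζ = 3.6/(2√(6K_p)).
Setting ζ = 0.4913: √(6K_p) = 3.6/(2·0.4913) = 3.664, so K_p = 13.42/6 = 2.24.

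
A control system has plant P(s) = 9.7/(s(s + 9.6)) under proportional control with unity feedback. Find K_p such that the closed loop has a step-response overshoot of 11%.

K_p = 7.19

From %OS = 100·exp(−πζ/√(1−ζ²)) = 11%, ζ = −ln(0.11)/√(π²+ln²(0.11)) = 0.5749.
Characteristic equation s² + 9.6s + 9.7K_p = 0 gives ζ = 9.6/(2√(9.7K_p)).
Setting ζ = 0.5749: √(9.7K_p) = 9.6/(2·0.5749) = 8.349, so K_p = 69.71/9.7 = 7.19.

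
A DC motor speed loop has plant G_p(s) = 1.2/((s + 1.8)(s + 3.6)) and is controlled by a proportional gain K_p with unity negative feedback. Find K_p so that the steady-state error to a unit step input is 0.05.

Steady-state error for a unit step on this type-0 loop is 1/(1 + K_p·G_p(0)).
G_p(0) = 0.1852. Require 1/(1 + K_p·0.1852) = 0.05, so 1 + 0.1852·K_p = 20.
K_p = (20 − 1)/0.1852 = 103.

K_p = 103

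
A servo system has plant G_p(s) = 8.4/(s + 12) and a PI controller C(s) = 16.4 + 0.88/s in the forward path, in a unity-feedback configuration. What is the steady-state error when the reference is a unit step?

The open loop C(s)G_p(s) has a pole at the origin (type 1), so the static position error constant is infinite and e_ss = 1/(1+∞) = 0.

0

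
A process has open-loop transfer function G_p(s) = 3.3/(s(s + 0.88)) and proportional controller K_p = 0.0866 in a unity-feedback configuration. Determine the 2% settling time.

Closed-loop characteristic equation: s² + 0.88s + 0.2858 = 0, so ω_n = 0.5346 rad/s and ζ = 0.88/(2·0.5346) = 0.8231.
2% settling time T_s ≈ 4/(ζω_n) = 4/0.44 = 9.09 s.

T_s ≈ 9.09 s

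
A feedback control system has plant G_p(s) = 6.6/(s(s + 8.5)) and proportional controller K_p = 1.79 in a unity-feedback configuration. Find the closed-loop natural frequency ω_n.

1 + K_p·G_p(s) = 0 gives s² + 8.5s + 11.81 = 0.
Matching s² + 2ζω_n s + ω_n²: ω_n = √11.81 = 3.437 rad/s and 2ζω_n = 8.5, so ζ = 8.5/(2·3.437) = 1.24.

ω_n = 3.44 rad/s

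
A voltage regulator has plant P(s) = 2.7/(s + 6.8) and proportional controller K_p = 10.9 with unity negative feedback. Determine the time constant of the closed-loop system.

Closed-loop transfer function: T(s) = K_p·P(s)/(1 + K_p·P(s)) = 29.43/(s + 6.8 + 29.43) = 29.43/(s + 36.23).
Time constant τ = 1/36.23 = 0.0276 s.

τ = 0.0276 s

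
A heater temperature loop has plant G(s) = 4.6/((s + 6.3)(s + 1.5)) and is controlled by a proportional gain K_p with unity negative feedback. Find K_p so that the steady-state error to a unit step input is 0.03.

For a type-0 loop with proportional control, e_ss = 1/(1 + K_p·G(0)).
G(0) = 0.4868. Require 1/(1 + K_p·0.4868) = 0.03, so 1 + 0.4868·K_p = 33.33.
K_p = (33.33 − 1)/0.4868 = 66.4.

K_p = 66.4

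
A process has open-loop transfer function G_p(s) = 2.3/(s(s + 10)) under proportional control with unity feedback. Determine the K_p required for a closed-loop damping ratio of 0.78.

Closed-loop characteristic equation: s² + 10s + K_p·2.3 = 0.
So ω_n = √(2.3K_p) and 2ζω_n = 10, giving ζ = 10/(2√(2.3K_p)).
Setting ζ = 0.78: √(2.3K_p) = 10/(2·0.78) = 6.41, so K_p = 41.09/2.3 = 17.9.

K_p = 17.9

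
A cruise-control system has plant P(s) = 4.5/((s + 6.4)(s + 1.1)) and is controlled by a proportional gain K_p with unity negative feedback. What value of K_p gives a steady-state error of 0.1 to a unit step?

K_p = 14.1

The loop is type 0, so e_ss(step) = 1/(1 + K_pos) with K_pos = K_p·P(0).
P(0) = 0.6392. Require 1/(1 + K_p·0.6392) = 0.1, so 1 + 0.6392·K_p = 10.
K_p = (10 − 1)/0.6392 = 14.1.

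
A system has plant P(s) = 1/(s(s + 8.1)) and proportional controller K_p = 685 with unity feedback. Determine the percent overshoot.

61.1%

The closed-loop denominator s² + 8.1s + 685 gives ω_n = √685 = 26.17 and ζ = 8.1/(2ω_n) = 0.1547.
%OS = 100·exp(−πζ/√(1−ζ²)) = 100·exp(−π·0.1547/√0.9761) = 61.1%.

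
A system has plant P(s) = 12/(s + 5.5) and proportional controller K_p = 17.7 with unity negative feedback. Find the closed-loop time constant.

τ = 0.00459 s

Closed-loop transfer function: T(s) = K_p·P(s)/(1 + K_p·P(s)) = 212.4/(s + 5.5 + 212.4) = 212.4/(s + 217.9).
Time constant τ = 1/217.9 = 0.00459 s.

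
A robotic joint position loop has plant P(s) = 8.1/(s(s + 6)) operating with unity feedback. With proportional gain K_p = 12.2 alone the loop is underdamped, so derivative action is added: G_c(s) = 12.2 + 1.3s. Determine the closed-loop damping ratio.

Forward path: (12.2 + 1.3s)·8.1/(s(s+6)). The closed-loop characteristic equation is s² + (6 + 8.1·1.3)s + 8.1·12.2 = 0.
That is s² + 16.53s + 98.82 = 0, so ω_n = 9.941 rad/s and ζ = 16.53/(2·9.941) = 0.8314.

ζ = 0.831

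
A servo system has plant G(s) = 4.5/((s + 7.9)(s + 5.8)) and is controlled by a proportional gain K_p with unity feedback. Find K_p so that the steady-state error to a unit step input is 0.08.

Steady-state error for a unit step on this type-0 loop is 1/(1 + K_p·G(0)).
G(0) = 0.09821. Require 1/(1 + K_p·0.09821) = 0.08, so 1 + 0.09821·K_p = 12.5.
K_p = (12.5 − 1)/0.09821 = 117.

K_p = 117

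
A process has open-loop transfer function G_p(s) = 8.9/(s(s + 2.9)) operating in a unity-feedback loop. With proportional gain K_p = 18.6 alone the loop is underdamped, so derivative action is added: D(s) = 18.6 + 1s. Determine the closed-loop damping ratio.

ζ = 0.459

Forward path: (18.6 + 1s)·8.9/(s(s+2.9)). The closed-loop characteristic equation is s² + (2.9 + 8.9·1)s + 8.9·18.6 = 0.
That is s² + 11.8s + 165.5 = 0, so ω_n = 12.87 rad/s and ζ = 11.8/(2·12.87) = 0.4586.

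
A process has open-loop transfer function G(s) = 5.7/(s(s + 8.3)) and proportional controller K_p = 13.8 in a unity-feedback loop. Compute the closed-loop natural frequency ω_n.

ω_n = 8.87 rad/s

The closed-loop denominator is s(s+8.3) + 13.8·5.7 = s² + 8.3s + 78.66.
Matching s² + 2ζω_n s + ω_n²: ω_n = √78.66 = 8.869 rad/s and 2ζω_n = 8.3, so ζ = 8.3/(2·8.869) = 0.468.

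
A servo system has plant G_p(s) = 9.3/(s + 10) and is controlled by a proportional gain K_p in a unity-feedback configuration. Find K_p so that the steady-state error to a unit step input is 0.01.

K_p = 106

Steady-state error for a unit step on this type-0 loop is 1/(1 + K_p·G_p(0)).
G_p(0) = 0.93. Require 1/(1 + K_p·0.93) = 0.01, so 1 + 0.93·K_p = 100.
K_p = (100 − 1)/0.93 = 106.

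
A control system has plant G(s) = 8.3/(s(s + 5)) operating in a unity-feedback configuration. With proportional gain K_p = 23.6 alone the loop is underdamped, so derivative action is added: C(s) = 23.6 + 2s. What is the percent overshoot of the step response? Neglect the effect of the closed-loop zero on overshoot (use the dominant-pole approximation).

Forward path: (23.6 + 2s)·8.3/(s(s+5)). The closed-loop characteristic equation is s² + (5 + 8.3·2)s + 8.3·23.6 = 0.
That is s² + 21.6s + 195.9 = 0, so ω_n = 14 rad/s and ζ = 21.6/(2·14) = 0.7717.
%OS = 100·exp(−πζ/√(1−ζ²)) = 2.21%.

2.21%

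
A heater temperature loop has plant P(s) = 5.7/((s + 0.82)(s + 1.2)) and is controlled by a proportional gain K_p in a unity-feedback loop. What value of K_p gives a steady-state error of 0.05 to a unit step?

For a type-0 loop with proportional control, e_ss = 1/(1 + K_p·P(0)).
P(0) = 5.793. Require 1/(1 + K_p·5.793) = 0.05, so 1 + 5.793·K_p = 20.
K_p = (20 − 1)/5.793 = 3.28.

K_p = 3.28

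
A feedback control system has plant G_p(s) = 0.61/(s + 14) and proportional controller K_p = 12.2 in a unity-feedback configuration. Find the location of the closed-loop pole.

Closed-loop transfer function: T(s) = K_p·G_p(s)/(1 + K_p·G_p(s)) = 7.442/(s + 14 + 7.442) = 7.442/(s + 21.44).
The closed-loop pole is at s = −21.44.

s = -21.44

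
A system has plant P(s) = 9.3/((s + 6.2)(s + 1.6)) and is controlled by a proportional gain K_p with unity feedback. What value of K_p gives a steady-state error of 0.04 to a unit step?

For a type-0 loop with proportional control, e_ss = 1/(1 + K_p·P(0)).
P(0) = 0.9375. Require 1/(1 + K_p·0.9375) = 0.04, so 1 + 0.9375·K_p = 25.
K_p = (25 − 1)/0.9375 = 25.6.

K_p = 25.6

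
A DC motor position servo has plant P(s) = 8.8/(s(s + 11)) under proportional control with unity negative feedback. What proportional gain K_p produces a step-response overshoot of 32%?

K_p = 29.6

From %OS = 100·exp(−πζ/√(1−ζ²)) = 32%, ζ = −ln(0.32)/√(π²+ln²(0.32)) = 0.341.
Characteristic equation s² + 11s + 8.8K_p = 0 gives ζ = 11/(2√(8.8K_p)).
Setting ζ = 0.341: √(8.8K_p) = 11/(2·0.341) = 16.13, so K_p = 260.2/8.8 = 29.6.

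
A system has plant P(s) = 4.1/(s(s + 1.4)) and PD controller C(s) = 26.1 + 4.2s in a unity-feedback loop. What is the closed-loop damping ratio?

Forward path: (26.1 + 4.2s)·4.1/(s(s+1.4)). The closed-loop characteristic equation is s² + (1.4 + 4.1·4.2)s + 4.1·26.1 = 0.
That is s² + 18.62s + 107 = 0, so ω_n = 10.34 rad/s and ζ = 18.62/(2·10.34) = 0.9.

ζ = 0.9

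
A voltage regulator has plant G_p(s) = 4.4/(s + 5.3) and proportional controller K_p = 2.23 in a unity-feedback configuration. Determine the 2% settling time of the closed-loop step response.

T_s ≈ 0.265 s

Closed-loop transfer function: T(s) = K_p·G_p(s)/(1 + K_p·G_p(s)) = 9.812/(s + 5.3 + 9.812) = 9.812/(s + 15.11).
Time constant τ = 1/15.11 = 0.06617 s, so the 2% settling time is about 4τ = 0.265 s.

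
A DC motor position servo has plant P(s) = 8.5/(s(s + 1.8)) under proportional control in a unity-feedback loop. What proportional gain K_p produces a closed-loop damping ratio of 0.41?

Closed-loop characteristic equation: s² + 1.8s + K_p·8.5 = 0.
So ω_n = √(8.5K_p) and 2ζω_n = 1.8, giving ζ = 1.8/(2√(8.5K_p)).
Setting ζ = 0.41: √(8.5K_p) = 1.8/(2·0.41) = 2.195, so K_p = 4.819/8.5 = 0.567.

K_p = 0.567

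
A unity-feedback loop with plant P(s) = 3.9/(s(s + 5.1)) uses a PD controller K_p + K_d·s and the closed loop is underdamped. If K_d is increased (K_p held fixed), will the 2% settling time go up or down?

decrease

Characteristic equation s² + (5.1 + 3.9K_d)s + 3.9K_p = 0: raising K_d increases ζω_n = (5.1+3.9K_d)/2 while the loop stays underdamped, so T_s ≈ 4/(ζω_n) decreases.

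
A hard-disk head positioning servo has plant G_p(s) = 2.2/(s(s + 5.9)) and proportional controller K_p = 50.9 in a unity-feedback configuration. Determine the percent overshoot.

40.2%

Closed-loop characteristic equation: s² + 5.9s + 112 = 0, so ω_n = 10.58 rad/s and ζ = 5.9/(2·10.58) = 0.2788.
%OS = 100·exp(−πζ/√(1−ζ²)) = 100·exp(−π·0.2788/√0.9223) = 40.2%.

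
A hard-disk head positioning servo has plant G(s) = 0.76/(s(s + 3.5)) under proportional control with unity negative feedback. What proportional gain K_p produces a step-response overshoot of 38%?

From %OS = 100·exp(−πζ/√(1−ζ²)) = 38%, ζ = −ln(0.38)/√(π²+ln²(0.38)) = 0.2943.
Characteristic equation s² + 3.5s + 0.76K_p = 0 gives ζ = 3.5/(2√(0.76K_p)).
Setting ζ = 0.2943: √(0.76K_p) = 3.5/(2·0.2943) = 5.945, so K_p = 35.35/0.76 = 46.5.

K_p = 46.5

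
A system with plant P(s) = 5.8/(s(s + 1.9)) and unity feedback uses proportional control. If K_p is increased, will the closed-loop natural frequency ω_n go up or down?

ω_n = √(5.8·K_p), which grows with K_p.

increase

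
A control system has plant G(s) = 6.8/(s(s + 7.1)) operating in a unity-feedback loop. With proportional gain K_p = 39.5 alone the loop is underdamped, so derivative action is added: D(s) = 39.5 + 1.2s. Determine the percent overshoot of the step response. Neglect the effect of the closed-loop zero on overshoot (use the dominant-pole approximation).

Forward path: (39.5 + 1.2s)·6.8/(s(s+7.1)). The closed-loop characteristic equation is s² + (7.1 + 6.8·1.2)s + 6.8·39.5 = 0.
That is s² + 15.26s + 268.6 = 0, so ω_n = 16.39 rad/s and ζ = 15.26/(2·16.39) = 0.4656.
%OS = 100·exp(−πζ/√(1−ζ²)) = 19.2%.

19.2%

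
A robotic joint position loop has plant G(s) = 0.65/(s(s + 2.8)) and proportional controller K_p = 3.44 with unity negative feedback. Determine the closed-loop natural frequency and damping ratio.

ω_n = 1.5 rad/s, ζ = 0.936

1 + K_p·G(s) = 0 gives s² + 2.8s + 2.236 = 0.
Matching s² + 2ζω_n s + ω_n²: ω_n = √2.236 = 1.495 rad/s and 2ζω_n = 2.8, so ζ = 2.8/(2·1.495) = 0.936.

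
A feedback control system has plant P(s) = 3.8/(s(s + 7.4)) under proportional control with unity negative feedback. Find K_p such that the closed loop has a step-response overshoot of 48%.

From %OS = 100·exp(−πζ/√(1−ζ²)) = 48%, ζ = −ln(0.48)/√(π²+ln²(0.48)) = 0.2275.
Characteristic equation s² + 7.4s + 3.8K_p = 0 gives ζ = 7.4/(2√(3.8K_p)).
Setting ζ = 0.2275: √(3.8K_p) = 7.4/(2·0.2275) = 16.26, so K_p = 264.5/3.8 = 69.6.

K_p = 69.6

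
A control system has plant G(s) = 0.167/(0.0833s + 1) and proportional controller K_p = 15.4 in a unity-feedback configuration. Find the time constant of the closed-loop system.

τ = 0.0233 s

Closed loop: T(s) = K_p·G/(1+K_p·G) = 2.572/(0.0833s + 1 + 2.572), with pole at s = −(1 + 2.572)/0.0833 = −42.88.
Closed-loop time constant τ = 1/42.88 = 0.0233 s.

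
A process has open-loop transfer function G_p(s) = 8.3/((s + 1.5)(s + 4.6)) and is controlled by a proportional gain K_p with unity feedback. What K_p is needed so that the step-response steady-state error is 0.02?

Steady-state error for a unit step on this type-0 loop is 1/(1 + K_p·G_p(0)).
G_p(0) = 1.203. Require 1/(1 + K_p·1.203) = 0.02, so 1 + 1.203·K_p = 50.
K_p = (50 − 1)/1.203 = 40.7.

K_p = 40.7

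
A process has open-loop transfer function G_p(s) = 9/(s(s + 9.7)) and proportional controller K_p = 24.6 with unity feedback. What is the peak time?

The closed-loop denominator s² + 9.7s + 221.4 gives ω_n = √221.4 = 14.88 and ζ = 9.7/(2ω_n) = 0.326.
Damped frequency ω_d = ω_n√(1−ζ²) = 14.07 rad/s, so peak time T_p = π/ω_d = 0.223 s.

T_p = 0.223 s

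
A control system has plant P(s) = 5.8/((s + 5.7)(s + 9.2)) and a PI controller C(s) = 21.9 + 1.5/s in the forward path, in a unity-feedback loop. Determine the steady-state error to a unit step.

0

The open loop C(s)P(s) has a pole at the origin (type 1), so the static position error constant is infinite and e_ss = 1/(1+∞) = 0.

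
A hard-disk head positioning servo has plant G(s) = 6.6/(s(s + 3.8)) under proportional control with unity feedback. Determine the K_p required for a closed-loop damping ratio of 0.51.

K_p = 2.1

Closed-loop characteristic equation: s² + 3.8s + K_p·6.6 = 0.
So ω_n = √(6.6K_p) and 2ζω_n = 3.8, giving ζ = 3.8/(2√(6.6K_p)).
Setting ζ = 0.51: √(6.6K_p) = 3.8/(2·0.51) = 3.725, so K_p = 13.88/6.6 = 2.1.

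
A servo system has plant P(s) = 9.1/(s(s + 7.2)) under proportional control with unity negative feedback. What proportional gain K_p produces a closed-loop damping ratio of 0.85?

K_p = 1.97

Closed-loop characteristic equation: s² + 7.2s + K_p·9.1 = 0.
So ω_n = √(9.1K_p) and 2ζω_n = 7.2, giving ζ = 7.2/(2√(9.1K_p)).
Setting ζ = 0.85: √(9.1K_p) = 7.2/(2·0.85) = 4.235, so K_p = 17.94/9.1 = 1.97.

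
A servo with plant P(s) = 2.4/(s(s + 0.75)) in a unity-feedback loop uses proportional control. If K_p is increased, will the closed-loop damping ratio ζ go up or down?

ζ = 0.75/(2√(2.4K_p)); increasing K_p raises the denominator, so ζ falls.

decrease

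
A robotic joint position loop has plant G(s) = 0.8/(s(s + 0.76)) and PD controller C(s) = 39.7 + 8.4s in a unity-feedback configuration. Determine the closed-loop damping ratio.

ζ = 0.664

Forward path: (39.7 + 8.4s)·0.8/(s(s+0.76)). The closed-loop characteristic equation is s² + (0.76 + 0.8·8.4)s + 0.8·39.7 = 0.
That is s² + 7.48s + 31.76 = 0, so ω_n = 5.636 rad/s and ζ = 7.48/(2·5.636) = 0.6636.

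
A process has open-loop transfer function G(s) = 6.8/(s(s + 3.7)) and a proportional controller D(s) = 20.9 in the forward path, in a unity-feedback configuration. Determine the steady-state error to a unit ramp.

The loop has one pole at the origin (type 1). Velocity error constant K_v = lim_{s→0} s·D(s)G(s) = 20.9·6.8/3.7 = 38.41.
Steady-state error to a unit ramp: e_ss = 1/K_v = 0.026.

0.026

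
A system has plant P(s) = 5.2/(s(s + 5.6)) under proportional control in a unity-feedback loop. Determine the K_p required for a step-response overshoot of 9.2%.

From %OS = 100·exp(−πζ/√(1−ζ²)) = 9.2%, ζ = −ln(0.092)/√(π²+ln²(0.092)) = 0.6048.
Characteristic equation s² + 5.6s + 5.2K_p = 0 gives ζ = 5.6/(2√(5.2K_p)).
Setting ζ = 0.6048: √(5.2K_p) = 5.6/(2·0.6048) = 4.629, so K_p = 21.43/5.2 = 4.12.

K_p = 4.12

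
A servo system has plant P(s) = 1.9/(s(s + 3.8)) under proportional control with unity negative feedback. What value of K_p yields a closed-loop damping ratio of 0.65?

Closed-loop characteristic equation: s² + 3.8s + K_p·1.9 = 0.
So ω_n = √(1.9K_p) and 2ζω_n = 3.8, giving ζ = 3.8/(2√(1.9K_p)).
Setting ζ = 0.65: √(1.9K_p) = 3.8/(2·0.65) = 2.923, so K_p = 8.544/1.9 = 4.5.

K_p = 4.5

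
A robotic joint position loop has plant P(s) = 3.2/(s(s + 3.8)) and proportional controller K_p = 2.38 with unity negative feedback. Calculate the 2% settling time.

T_s ≈ 2.11 s

From 1 + K_pP(s) = 0: s² + 3.8s + 7.616 = 0 ⇒ ω_n = 2.76, ζ = 0.6885.
2% settling time T_s ≈ 4/(ζω_n) = 4/1.9 = 2.11 s.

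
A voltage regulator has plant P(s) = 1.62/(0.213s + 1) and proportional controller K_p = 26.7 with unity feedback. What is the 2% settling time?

T_s ≈ 0.0193 s

Closed loop: T(s) = K_p·P/(1+K_p·P) = 43.25/(0.213s + 1 + 43.25), with pole at s = −(1 + 43.25)/0.213 = −207.8.
τ = 1/207.8 = 0.004813 s, so 2% settling time ≈ 4τ = 0.0193 s.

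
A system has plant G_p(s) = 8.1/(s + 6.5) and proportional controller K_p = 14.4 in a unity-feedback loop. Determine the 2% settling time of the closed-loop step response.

T_s ≈ 0.0325 s

Closed-loop transfer function: T(s) = K_p·G_p(s)/(1 + K_p·G_p(s)) = 116.6/(s + 6.5 + 116.6) = 116.6/(s + 123.1).
Time constant τ = 1/123.1 = 0.008121 s, so the 2% settling time is about 4τ = 0.0325 s.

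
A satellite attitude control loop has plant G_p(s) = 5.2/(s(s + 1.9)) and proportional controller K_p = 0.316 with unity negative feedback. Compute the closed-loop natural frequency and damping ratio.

1 + K_p·G_p(s) = 0 gives s² + 1.9s + 1.643 = 0.
Matching s² + 2ζω_n s + ω_n²: ω_n = √1.643 = 1.282 rad/s and 2ζω_n = 1.9, so ζ = 1.9/(2·1.282) = 0.741.

ω_n = 1.28 rad/s, ζ = 0.741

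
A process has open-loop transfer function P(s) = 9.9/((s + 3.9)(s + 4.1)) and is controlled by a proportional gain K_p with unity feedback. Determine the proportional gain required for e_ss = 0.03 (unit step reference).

Steady-state error for a unit step on this type-0 loop is 1/(1 + K_p·P(0)).
P(0) = 0.6191. Require 1/(1 + K_p·0.6191) = 0.03, so 1 + 0.6191·K_p = 33.33.
K_p = (33.33 − 1)/0.6191 = 52.2.

K_p = 52.2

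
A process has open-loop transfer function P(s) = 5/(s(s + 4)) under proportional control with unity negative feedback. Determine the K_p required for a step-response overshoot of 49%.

From %OS = 100·exp(−πζ/√(1−ζ²)) = 49%, ζ = −ln(0.49)/√(π²+ln²(0.49)) = 0.2214.
Characteristic equation s² + 4s + 5K_p = 0 gives ζ = 4/(2√(5K_p)).
Setting ζ = 0.2214: √(5K_p) = 4/(2·0.2214) = 9.032, so K_p = 81.58/5 = 16.3.

K_p = 16.3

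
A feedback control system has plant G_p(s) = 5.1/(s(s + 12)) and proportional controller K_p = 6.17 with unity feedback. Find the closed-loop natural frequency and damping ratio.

The closed-loop denominator is s(s+12) + 6.17·5.1 = s² + 12s + 31.47.
Matching s² + 2ζω_n s + ω_n²: ω_n = √31.47 = 5.61 rad/s and 2ζω_n = 12, so ζ = 12/(2·5.61) = 1.07.

ω_n = 5.61 rad/s, ζ = 1.07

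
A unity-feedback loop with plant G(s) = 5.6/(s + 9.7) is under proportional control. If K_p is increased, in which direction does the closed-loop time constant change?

decrease

The closed-loop bandwidth 9.7+K_p·5.6 grows with K_p, so τ shrinks.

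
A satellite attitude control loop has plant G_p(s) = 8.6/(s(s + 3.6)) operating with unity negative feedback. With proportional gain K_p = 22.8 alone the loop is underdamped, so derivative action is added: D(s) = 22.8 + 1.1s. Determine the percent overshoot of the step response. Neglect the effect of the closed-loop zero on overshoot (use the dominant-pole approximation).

Forward path: (22.8 + 1.1s)·8.6/(s(s+3.6)). The closed-loop characteristic equation is s² + (3.6 + 8.6·1.1)s + 8.6·22.8 = 0.
That is s² + 13.06s + 196.1 = 0, so ω_n = 14 rad/s and ζ = 13.06/(2·14) = 0.4663.
%OS = 100·exp(−πζ/√(1−ζ²)) = 19.1%.

19.1%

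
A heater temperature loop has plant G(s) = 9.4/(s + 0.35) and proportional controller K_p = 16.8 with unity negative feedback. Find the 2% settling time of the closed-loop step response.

T_s ≈ 0.0253 s

Closed-loop transfer function: T(s) = K_p·G(s)/(1 + K_p·G(s)) = 157.9/(s + 0.35 + 157.9) = 157.9/(s + 158.3).
Time constant τ = 1/158.3 = 0.006318 s, so the 2% settling time is about 4τ = 0.0253 s.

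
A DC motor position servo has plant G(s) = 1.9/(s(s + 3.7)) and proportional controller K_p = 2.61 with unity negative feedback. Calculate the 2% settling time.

T_s ≈ 2.16 s

Closed-loop characteristic equation: s² + 3.7s + 4.959 = 0, so ω_n = 2.227 rad/s and ζ = 3.7/(2·2.227) = 0.8308.
2% settling time T_s ≈ 4/(ζω_n) = 4/1.85 = 2.16 s.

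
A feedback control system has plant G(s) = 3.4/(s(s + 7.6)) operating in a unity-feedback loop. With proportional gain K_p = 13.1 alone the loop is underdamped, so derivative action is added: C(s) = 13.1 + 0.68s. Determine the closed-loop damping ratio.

Forward path: (13.1 + 0.68s)·3.4/(s(s+7.6)). The closed-loop characteristic equation is s² + (7.6 + 3.4·0.68)s + 3.4·13.1 = 0.
That is s² + 9.912s + 44.54 = 0, so ω_n = 6.674 rad/s and ζ = 9.912/(2·6.674) = 0.7426.

ζ = 0.743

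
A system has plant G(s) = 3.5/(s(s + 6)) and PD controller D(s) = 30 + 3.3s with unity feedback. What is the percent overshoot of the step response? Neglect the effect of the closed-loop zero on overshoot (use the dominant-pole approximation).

0.546%

Forward path: (30 + 3.3s)·3.5/(s(s+6)). The closed-loop characteristic equation is s² + (6 + 3.5·3.3)s + 3.5·30 = 0.
That is s² + 17.55s + 105 = 0, so ω_n = 10.25 rad/s and ζ = 17.55/(2·10.25) = 0.8564.
%OS = 100·exp(−πζ/√(1−ζ²)) = 0.546%.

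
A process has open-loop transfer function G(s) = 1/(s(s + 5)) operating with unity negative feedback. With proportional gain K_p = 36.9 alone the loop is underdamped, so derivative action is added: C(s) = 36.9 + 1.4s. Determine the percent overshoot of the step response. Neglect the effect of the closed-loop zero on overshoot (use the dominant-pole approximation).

Forward path: (36.9 + 1.4s)·1/(s(s+5)). The closed-loop characteristic equation is s² + (5 + 1·1.4)s + 1·36.9 = 0.
That is s² + 6.4s + 36.9 = 0, so ω_n = 6.075 rad/s and ζ = 6.4/(2·6.075) = 0.5268.
%OS = 100·exp(−πζ/√(1−ζ²)) = 14.3%.

14.3%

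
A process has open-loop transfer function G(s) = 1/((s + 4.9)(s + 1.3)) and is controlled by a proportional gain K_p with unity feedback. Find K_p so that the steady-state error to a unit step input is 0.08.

K_p = 73.3

For a type-0 loop with proportional control, e_ss = 1/(1 + K_p·G(0)).
G(0) = 0.157. Require 1/(1 + K_p·0.157) = 0.08, so 1 + 0.157·K_p = 12.5.
K_p = (12.5 − 1)/0.157 = 73.3.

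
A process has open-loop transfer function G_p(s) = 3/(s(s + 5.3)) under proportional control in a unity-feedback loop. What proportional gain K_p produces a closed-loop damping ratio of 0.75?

K_p = 4.16

Closed-loop characteristic equation: s² + 5.3s + K_p·3 = 0.
So ω_n = √(3K_p) and 2ζω_n = 5.3, giving ζ = 5.3/(2√(3K_p)).
Setting ζ = 0.75: √(3K_p) = 5.3/(2·0.75) = 3.533, so K_p = 12.48/3 = 4.16.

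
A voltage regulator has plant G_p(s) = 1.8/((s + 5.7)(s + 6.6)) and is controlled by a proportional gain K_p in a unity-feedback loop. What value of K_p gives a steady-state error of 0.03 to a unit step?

For a type-0 loop with proportional control, e_ss = 1/(1 + K_p·G_p(0)).
G_p(0) = 0.04785. Require 1/(1 + K_p·0.04785) = 0.03, so 1 + 0.04785·K_p = 33.33.
K_p = (33.33 − 1)/0.04785 = 676.

K_p = 676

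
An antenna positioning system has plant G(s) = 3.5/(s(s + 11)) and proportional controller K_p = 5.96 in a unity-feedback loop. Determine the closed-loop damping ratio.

ζ = 1.2

With unity feedback the closed-loop characteristic equation is s² + 11s + 5.96·3.5 = s² + 11s + 20.86 = 0.
Matching s² + 2ζω_n s + ω_n²: ω_n = √20.86 = 4.567 rad/s and 2ζω_n = 11, so ζ = 11/(2·4.567) = 1.2.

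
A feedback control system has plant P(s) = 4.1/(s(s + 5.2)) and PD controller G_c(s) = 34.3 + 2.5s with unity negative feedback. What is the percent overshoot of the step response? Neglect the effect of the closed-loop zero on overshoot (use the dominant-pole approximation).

6.74%

Forward path: (34.3 + 2.5s)·4.1/(s(s+5.2)). The closed-loop characteristic equation is s² + (5.2 + 4.1·2.5)s + 4.1·34.3 = 0.
That is s² + 15.45s + 140.6 = 0, so ω_n = 11.86 rad/s and ζ = 15.45/(2·11.86) = 0.6514.
%OS = 100·exp(−πζ/√(1−ζ²)) = 6.74%.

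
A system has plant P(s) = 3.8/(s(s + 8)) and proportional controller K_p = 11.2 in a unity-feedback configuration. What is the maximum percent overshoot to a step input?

8.73%

Closed-loop characteristic equation: s² + 8s + 42.56 = 0, so ω_n = 6.524 rad/s and ζ = 8/(2·6.524) = 0.6131.
%OS = 100·exp(−πζ/√(1−ζ²)) = 100·exp(−π·0.6131/√0.6241) = 8.73%.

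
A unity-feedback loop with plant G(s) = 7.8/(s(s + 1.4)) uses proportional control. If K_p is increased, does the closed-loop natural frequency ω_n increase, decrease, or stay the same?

ω_n = √(7.8·K_p), which grows with K_p.

increase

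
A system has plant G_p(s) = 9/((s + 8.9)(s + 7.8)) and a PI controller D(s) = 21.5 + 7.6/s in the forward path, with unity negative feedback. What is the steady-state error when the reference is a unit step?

The open loop D(s)G_p(s) has a pole at the origin (type 1), so the static position error constant is infinite and e_ss = 1/(1+∞) = 0.

0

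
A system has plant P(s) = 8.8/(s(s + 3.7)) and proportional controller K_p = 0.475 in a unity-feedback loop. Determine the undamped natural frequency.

ω_n = 2.04 rad/s

The closed-loop denominator is s(s+3.7) + 0.475·8.8 = s² + 3.7s + 4.18.
So ω_n² = 4.18 ⇒ ω_n = 2.045 rad/s, and ζ = 3.7/(2ω_n) = 0.905.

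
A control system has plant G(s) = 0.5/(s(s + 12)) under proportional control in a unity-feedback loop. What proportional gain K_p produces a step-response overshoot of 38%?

K_p = 831

From %OS = 100·exp(−πζ/√(1−ζ²)) = 38%, ζ = −ln(0.38)/√(π²+ln²(0.38)) = 0.2943.
Characteristic equation s² + 12s + 0.5K_p = 0 gives ζ = 12/(2√(0.5K_p)).
Setting ζ = 0.2943: √(0.5K_p) = 12/(2·0.2943) = 20.38, so K_p = 415.5/0.5 = 831.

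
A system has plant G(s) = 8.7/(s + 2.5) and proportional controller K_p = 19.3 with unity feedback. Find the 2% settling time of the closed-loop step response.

Closed-loop transfer function: T(s) = K_p·G(s)/(1 + K_p·G(s)) = 167.9/(s + 2.5 + 167.9) = 167.9/(s + 170.4).
Time constant τ = 1/170.4 = 0.005868 s, so the 2% settling time is about 4τ = 0.0235 s.

T_s ≈ 0.0235 s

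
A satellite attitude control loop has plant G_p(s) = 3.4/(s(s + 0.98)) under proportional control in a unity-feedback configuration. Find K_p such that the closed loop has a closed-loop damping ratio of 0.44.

Closed-loop characteristic equation: s² + 0.98s + K_p·3.4 = 0.
So ω_n = √(3.4K_p) and 2ζω_n = 0.98, giving ζ = 0.98/(2√(3.4K_p)).
Setting ζ = 0.44: √(3.4K_p) = 0.98/(2·0.44) = 1.114, so K_p = 1.24/3.4 = 0.365.

K_p = 0.365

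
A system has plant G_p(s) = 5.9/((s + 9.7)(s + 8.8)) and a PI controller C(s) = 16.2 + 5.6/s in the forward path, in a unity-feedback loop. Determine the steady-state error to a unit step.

0

The open loop C(s)G_p(s) has a pole at the origin (type 1), so the static position error constant is infinite and e_ss = 1/(1+∞) = 0.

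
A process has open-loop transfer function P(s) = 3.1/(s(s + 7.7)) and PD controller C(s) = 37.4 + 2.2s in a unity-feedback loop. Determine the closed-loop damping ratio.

ζ = 0.674

Forward path: (37.4 + 2.2s)·3.1/(s(s+7.7)). The closed-loop characteristic equation is s² + (7.7 + 3.1·2.2)s + 3.1·37.4 = 0.
That is s² + 14.52s + 115.9 = 0, so ω_n = 10.77 rad/s and ζ = 14.52/(2·10.77) = 0.6742.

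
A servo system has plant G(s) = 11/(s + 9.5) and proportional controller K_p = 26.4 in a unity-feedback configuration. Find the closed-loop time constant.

τ = 0.00333 s

Closed-loop transfer function: T(s) = K_p·G(s)/(1 + K_p·G(s)) = 290.4/(s + 9.5 + 290.4) = 290.4/(s + 299.9).
Time constant τ = 1/299.9 = 0.00333 s.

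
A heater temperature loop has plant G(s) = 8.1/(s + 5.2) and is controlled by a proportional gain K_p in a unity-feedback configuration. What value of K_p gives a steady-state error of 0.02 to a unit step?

K_p = 31.5

Steady-state error for a unit step on this type-0 loop is 1/(1 + K_p·G(0)).
G(0) = 1.558. Require 1/(1 + K_p·1.558) = 0.02, so 1 + 1.558·K_p = 50.
K_p = (50 − 1)/1.558 = 31.5.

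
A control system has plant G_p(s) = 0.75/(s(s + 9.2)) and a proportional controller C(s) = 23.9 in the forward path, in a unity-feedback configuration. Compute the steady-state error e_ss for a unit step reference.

The open loop C(s)G_p(s) has a pole at the origin (type 1), so the static position error constant is infinite and e_ss = 1/(1+∞) = 0.

0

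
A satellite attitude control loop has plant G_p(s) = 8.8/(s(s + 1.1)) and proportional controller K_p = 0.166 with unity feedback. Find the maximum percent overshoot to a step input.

Closed-loop characteristic equation: s² + 1.1s + 1.461 = 0, so ω_n = 1.209 rad/s and ζ = 1.1/(2·1.209) = 0.4551.
%OS = 100·exp(−πζ/√(1−ζ²)) = 100·exp(−π·0.4551/√0.7929) = 20.1%.

20.1%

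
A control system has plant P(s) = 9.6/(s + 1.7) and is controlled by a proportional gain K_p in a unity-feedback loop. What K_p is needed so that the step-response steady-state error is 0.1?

K_p = 1.59

The loop is type 0, so e_ss(step) = 1/(1 + K_pos) with K_pos = K_p·P(0).
P(0) = 5.647. Require 1/(1 + K_p·5.647) = 0.1, so 1 + 5.647·K_p = 10.
K_p = (10 − 1)/5.647 = 1.59.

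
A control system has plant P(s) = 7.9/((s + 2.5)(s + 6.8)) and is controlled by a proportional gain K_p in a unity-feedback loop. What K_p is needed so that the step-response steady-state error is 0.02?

Steady-state error for a unit step on this type-0 loop is 1/(1 + K_p·P(0)).
P(0) = 0.4647. Require 1/(1 + K_p·0.4647) = 0.02, so 1 + 0.4647·K_p = 50.
K_p = (50 − 1)/0.4647 = 105.

K_p = 105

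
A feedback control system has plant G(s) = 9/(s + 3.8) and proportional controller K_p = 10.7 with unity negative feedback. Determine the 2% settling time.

Closed-loop transfer function: T(s) = K_p·G(s)/(1 + K_p·G(s)) = 96.3/(s + 3.8 + 96.3) = 96.3/(s + 100.1).
Time constant τ = 1/100.1 = 0.00999 s, so the 2% settling time is about 4τ = 0.04 s.

T_s ≈ 0.04 s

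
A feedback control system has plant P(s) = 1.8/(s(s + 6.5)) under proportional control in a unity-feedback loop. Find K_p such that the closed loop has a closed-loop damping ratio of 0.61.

Closed-loop characteristic equation: s² + 6.5s + K_p·1.8 = 0.
So ω_n = √(1.8K_p) and 2ζω_n = 6.5, giving ζ = 6.5/(2√(1.8K_p)).
Setting ζ = 0.61: √(1.8K_p) = 6.5/(2·0.61) = 5.328, so K_p = 28.39/1.8 = 15.8.

K_p = 15.8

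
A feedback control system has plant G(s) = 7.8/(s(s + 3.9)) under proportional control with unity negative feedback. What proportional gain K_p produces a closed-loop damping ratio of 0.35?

K_p = 3.98

Closed-loop characteristic equation: s² + 3.9s + K_p·7.8 = 0.
So ω_n = √(7.8K_p) and 2ζω_n = 3.9, giving ζ = 3.9/(2√(7.8K_p)).
Setting ζ = 0.35: √(7.8K_p) = 3.9/(2·0.35) = 5.571, so K_p = 31.04/7.8 = 3.98.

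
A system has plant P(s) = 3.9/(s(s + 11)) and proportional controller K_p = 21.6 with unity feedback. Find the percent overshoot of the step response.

Closed-loop characteristic equation: s² + 11s + 84.24 = 0, so ω_n = 9.178 rad/s and ζ = 11/(2·9.178) = 0.5992.
%OS = 100·exp(−πζ/√(1−ζ²)) = 100·exp(−π·0.5992/√0.6409) = 9.52%.

9.52%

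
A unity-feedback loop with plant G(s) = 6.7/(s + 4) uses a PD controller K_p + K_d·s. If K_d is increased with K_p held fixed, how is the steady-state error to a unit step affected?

unchanged

K_d affects only the transient (the s-coefficient); the DC loop gain, and hence e_ss, depends only on K_p.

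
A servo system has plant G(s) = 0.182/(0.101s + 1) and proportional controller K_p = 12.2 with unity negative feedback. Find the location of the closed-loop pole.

Closed loop: T(s) = K_p·G/(1+K_p·G) = 2.22/(0.101s + 1 + 2.22), with pole at s = −(1 + 2.22)/0.101 = −31.89.

s = -31.89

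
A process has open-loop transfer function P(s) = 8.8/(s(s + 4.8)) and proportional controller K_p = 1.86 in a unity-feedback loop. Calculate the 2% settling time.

T_s ≈ 1.67 s

Closed-loop characteristic equation: s² + 4.8s + 16.37 = 0, so ω_n = 4.046 rad/s and ζ = 4.8/(2·4.046) = 0.5932.
2% settling time T_s ≈ 4/(ζω_n) = 4/2.4 = 1.67 s.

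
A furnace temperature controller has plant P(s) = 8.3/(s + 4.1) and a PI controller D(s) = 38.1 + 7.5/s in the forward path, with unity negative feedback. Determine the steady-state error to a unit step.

0

The open loop D(s)P(s) has a pole at the origin (type 1), so the static position error constant is infinite and e_ss = 1/(1+∞) = 0.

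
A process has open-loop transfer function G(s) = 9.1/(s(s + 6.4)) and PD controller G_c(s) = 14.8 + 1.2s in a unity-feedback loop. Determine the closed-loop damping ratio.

ζ = 0.746

Forward path: (14.8 + 1.2s)·9.1/(s(s+6.4)). The closed-loop characteristic equation is s² + (6.4 + 9.1·1.2)s + 9.1·14.8 = 0.
That is s² + 17.32s + 134.7 = 0, so ω_n = 11.61 rad/s and ζ = 17.32/(2·11.61) = 0.7462.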